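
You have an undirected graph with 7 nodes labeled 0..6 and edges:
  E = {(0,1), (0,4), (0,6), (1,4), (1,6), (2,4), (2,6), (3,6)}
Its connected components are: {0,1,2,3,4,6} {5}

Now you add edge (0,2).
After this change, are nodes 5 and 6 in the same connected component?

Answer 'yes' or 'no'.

Answer: no

Derivation:
Initial components: {0,1,2,3,4,6} {5}
Adding edge (0,2): both already in same component {0,1,2,3,4,6}. No change.
New components: {0,1,2,3,4,6} {5}
Are 5 and 6 in the same component? no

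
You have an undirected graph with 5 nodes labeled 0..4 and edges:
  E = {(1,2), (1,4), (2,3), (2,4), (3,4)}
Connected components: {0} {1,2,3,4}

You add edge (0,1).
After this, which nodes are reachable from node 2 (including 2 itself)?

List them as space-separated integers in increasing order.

Answer: 0 1 2 3 4

Derivation:
Before: nodes reachable from 2: {1,2,3,4}
Adding (0,1): merges 2's component with another. Reachability grows.
After: nodes reachable from 2: {0,1,2,3,4}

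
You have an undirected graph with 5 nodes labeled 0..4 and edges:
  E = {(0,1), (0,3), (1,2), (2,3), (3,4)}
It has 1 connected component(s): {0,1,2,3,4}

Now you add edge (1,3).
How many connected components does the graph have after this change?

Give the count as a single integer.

Answer: 1

Derivation:
Initial component count: 1
Add (1,3): endpoints already in same component. Count unchanged: 1.
New component count: 1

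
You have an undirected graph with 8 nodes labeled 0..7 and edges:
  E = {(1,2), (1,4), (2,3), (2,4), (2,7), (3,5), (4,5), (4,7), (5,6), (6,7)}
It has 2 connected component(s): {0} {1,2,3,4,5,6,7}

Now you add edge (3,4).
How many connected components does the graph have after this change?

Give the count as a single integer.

Answer: 2

Derivation:
Initial component count: 2
Add (3,4): endpoints already in same component. Count unchanged: 2.
New component count: 2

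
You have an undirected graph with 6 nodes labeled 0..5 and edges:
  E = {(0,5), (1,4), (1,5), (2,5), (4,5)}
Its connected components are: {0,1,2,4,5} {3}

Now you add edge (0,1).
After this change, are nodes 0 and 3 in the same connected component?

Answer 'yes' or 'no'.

Initial components: {0,1,2,4,5} {3}
Adding edge (0,1): both already in same component {0,1,2,4,5}. No change.
New components: {0,1,2,4,5} {3}
Are 0 and 3 in the same component? no

Answer: no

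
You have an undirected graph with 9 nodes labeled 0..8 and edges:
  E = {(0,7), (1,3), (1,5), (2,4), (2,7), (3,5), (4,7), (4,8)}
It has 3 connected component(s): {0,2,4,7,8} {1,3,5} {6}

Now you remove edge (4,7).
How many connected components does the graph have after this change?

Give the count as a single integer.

Answer: 3

Derivation:
Initial component count: 3
Remove (4,7): not a bridge. Count unchanged: 3.
  After removal, components: {0,2,4,7,8} {1,3,5} {6}
New component count: 3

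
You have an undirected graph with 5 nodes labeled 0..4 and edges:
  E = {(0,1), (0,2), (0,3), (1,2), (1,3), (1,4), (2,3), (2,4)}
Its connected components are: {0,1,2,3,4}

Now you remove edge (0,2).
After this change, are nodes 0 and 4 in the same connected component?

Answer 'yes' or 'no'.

Initial components: {0,1,2,3,4}
Removing edge (0,2): not a bridge — component count unchanged at 1.
New components: {0,1,2,3,4}
Are 0 and 4 in the same component? yes

Answer: yes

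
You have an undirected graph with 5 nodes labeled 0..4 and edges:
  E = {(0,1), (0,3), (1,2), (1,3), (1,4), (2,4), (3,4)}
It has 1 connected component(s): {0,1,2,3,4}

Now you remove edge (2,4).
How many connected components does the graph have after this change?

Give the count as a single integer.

Initial component count: 1
Remove (2,4): not a bridge. Count unchanged: 1.
  After removal, components: {0,1,2,3,4}
New component count: 1

Answer: 1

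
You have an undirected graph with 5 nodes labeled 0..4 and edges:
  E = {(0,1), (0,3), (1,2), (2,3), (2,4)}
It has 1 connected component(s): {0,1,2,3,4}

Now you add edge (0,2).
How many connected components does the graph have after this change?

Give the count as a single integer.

Answer: 1

Derivation:
Initial component count: 1
Add (0,2): endpoints already in same component. Count unchanged: 1.
New component count: 1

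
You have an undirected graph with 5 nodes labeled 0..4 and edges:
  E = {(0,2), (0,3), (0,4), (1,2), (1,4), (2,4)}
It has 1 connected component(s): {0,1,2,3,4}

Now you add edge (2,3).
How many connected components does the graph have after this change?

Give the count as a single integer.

Answer: 1

Derivation:
Initial component count: 1
Add (2,3): endpoints already in same component. Count unchanged: 1.
New component count: 1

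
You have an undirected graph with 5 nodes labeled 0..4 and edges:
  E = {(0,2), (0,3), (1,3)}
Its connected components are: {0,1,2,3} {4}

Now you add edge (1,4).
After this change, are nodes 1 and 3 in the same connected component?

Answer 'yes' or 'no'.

Initial components: {0,1,2,3} {4}
Adding edge (1,4): merges {0,1,2,3} and {4}.
New components: {0,1,2,3,4}
Are 1 and 3 in the same component? yes

Answer: yes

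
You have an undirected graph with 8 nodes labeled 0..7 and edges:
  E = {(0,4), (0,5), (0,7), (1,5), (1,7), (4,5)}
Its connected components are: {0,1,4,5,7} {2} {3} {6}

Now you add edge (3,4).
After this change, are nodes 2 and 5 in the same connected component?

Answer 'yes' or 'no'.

Initial components: {0,1,4,5,7} {2} {3} {6}
Adding edge (3,4): merges {3} and {0,1,4,5,7}.
New components: {0,1,3,4,5,7} {2} {6}
Are 2 and 5 in the same component? no

Answer: no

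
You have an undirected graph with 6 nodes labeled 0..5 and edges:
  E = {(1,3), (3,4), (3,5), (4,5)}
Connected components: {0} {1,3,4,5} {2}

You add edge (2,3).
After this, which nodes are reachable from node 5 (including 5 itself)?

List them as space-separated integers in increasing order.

Answer: 1 2 3 4 5

Derivation:
Before: nodes reachable from 5: {1,3,4,5}
Adding (2,3): merges 5's component with another. Reachability grows.
After: nodes reachable from 5: {1,2,3,4,5}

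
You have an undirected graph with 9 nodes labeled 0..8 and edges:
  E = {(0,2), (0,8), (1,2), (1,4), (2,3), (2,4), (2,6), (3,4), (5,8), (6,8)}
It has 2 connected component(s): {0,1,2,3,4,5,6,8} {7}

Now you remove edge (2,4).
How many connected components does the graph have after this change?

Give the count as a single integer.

Initial component count: 2
Remove (2,4): not a bridge. Count unchanged: 2.
  After removal, components: {0,1,2,3,4,5,6,8} {7}
New component count: 2

Answer: 2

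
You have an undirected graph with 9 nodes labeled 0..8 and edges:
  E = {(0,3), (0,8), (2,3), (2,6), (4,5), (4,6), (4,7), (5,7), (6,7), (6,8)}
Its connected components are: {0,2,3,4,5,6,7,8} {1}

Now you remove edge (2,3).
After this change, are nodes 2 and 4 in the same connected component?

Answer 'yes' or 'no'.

Answer: yes

Derivation:
Initial components: {0,2,3,4,5,6,7,8} {1}
Removing edge (2,3): not a bridge — component count unchanged at 2.
New components: {0,2,3,4,5,6,7,8} {1}
Are 2 and 4 in the same component? yes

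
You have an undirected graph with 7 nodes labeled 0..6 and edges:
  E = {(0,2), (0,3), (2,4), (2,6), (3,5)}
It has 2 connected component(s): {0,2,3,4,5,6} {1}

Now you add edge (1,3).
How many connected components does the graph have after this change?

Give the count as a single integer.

Initial component count: 2
Add (1,3): merges two components. Count decreases: 2 -> 1.
New component count: 1

Answer: 1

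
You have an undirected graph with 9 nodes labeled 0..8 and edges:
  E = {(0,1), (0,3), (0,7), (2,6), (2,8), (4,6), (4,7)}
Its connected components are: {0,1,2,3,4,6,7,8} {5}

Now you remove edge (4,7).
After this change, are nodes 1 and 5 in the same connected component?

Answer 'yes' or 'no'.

Answer: no

Derivation:
Initial components: {0,1,2,3,4,6,7,8} {5}
Removing edge (4,7): it was a bridge — component count 2 -> 3.
New components: {0,1,3,7} {2,4,6,8} {5}
Are 1 and 5 in the same component? no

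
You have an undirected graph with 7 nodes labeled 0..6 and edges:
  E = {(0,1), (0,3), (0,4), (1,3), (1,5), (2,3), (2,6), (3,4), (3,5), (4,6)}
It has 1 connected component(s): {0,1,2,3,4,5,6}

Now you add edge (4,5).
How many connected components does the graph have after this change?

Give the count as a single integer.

Answer: 1

Derivation:
Initial component count: 1
Add (4,5): endpoints already in same component. Count unchanged: 1.
New component count: 1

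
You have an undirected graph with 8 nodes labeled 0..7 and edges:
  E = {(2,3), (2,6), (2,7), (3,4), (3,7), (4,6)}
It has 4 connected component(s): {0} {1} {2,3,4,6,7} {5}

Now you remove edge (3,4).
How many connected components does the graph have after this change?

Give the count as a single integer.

Answer: 4

Derivation:
Initial component count: 4
Remove (3,4): not a bridge. Count unchanged: 4.
  After removal, components: {0} {1} {2,3,4,6,7} {5}
New component count: 4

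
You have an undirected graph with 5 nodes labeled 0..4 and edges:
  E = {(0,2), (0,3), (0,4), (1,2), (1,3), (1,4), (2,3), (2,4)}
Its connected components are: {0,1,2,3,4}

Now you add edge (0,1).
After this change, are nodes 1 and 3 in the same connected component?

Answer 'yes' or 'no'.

Answer: yes

Derivation:
Initial components: {0,1,2,3,4}
Adding edge (0,1): both already in same component {0,1,2,3,4}. No change.
New components: {0,1,2,3,4}
Are 1 and 3 in the same component? yes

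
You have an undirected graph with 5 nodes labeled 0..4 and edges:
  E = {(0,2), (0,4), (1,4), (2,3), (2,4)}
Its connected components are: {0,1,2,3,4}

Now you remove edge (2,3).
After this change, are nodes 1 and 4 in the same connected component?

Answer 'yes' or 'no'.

Answer: yes

Derivation:
Initial components: {0,1,2,3,4}
Removing edge (2,3): it was a bridge — component count 1 -> 2.
New components: {0,1,2,4} {3}
Are 1 and 4 in the same component? yes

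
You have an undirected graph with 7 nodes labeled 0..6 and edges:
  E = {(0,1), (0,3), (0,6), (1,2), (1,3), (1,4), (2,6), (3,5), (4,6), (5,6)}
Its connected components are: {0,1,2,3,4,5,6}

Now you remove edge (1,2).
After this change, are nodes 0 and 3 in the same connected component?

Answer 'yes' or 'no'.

Initial components: {0,1,2,3,4,5,6}
Removing edge (1,2): not a bridge — component count unchanged at 1.
New components: {0,1,2,3,4,5,6}
Are 0 and 3 in the same component? yes

Answer: yes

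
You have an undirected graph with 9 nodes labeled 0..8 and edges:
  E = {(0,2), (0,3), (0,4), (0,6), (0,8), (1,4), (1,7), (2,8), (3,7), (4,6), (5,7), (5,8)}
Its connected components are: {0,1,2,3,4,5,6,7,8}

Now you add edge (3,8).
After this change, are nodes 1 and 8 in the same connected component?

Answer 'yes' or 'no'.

Initial components: {0,1,2,3,4,5,6,7,8}
Adding edge (3,8): both already in same component {0,1,2,3,4,5,6,7,8}. No change.
New components: {0,1,2,3,4,5,6,7,8}
Are 1 and 8 in the same component? yes

Answer: yes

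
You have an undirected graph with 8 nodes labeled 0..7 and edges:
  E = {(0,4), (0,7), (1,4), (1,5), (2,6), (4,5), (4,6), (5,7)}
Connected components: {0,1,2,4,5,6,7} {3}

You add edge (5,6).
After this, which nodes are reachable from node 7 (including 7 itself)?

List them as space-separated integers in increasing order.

Answer: 0 1 2 4 5 6 7

Derivation:
Before: nodes reachable from 7: {0,1,2,4,5,6,7}
Adding (5,6): both endpoints already in same component. Reachability from 7 unchanged.
After: nodes reachable from 7: {0,1,2,4,5,6,7}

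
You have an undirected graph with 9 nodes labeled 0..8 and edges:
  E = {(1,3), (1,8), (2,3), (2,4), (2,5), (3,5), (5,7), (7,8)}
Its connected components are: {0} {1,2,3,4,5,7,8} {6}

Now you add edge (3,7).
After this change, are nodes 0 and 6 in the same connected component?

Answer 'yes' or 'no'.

Initial components: {0} {1,2,3,4,5,7,8} {6}
Adding edge (3,7): both already in same component {1,2,3,4,5,7,8}. No change.
New components: {0} {1,2,3,4,5,7,8} {6}
Are 0 and 6 in the same component? no

Answer: no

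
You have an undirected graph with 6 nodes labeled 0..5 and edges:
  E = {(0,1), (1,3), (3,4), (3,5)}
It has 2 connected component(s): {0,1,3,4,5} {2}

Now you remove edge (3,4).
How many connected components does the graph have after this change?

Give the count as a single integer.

Answer: 3

Derivation:
Initial component count: 2
Remove (3,4): it was a bridge. Count increases: 2 -> 3.
  After removal, components: {0,1,3,5} {2} {4}
New component count: 3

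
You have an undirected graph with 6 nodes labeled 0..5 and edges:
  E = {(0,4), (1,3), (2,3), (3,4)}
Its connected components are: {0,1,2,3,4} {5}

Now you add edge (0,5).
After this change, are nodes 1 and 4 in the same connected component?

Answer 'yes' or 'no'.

Answer: yes

Derivation:
Initial components: {0,1,2,3,4} {5}
Adding edge (0,5): merges {0,1,2,3,4} and {5}.
New components: {0,1,2,3,4,5}
Are 1 and 4 in the same component? yes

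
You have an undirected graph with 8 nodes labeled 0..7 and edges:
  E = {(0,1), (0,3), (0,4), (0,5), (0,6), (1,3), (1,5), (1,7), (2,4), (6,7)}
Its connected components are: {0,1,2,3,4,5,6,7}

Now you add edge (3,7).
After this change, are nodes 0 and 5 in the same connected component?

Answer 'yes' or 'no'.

Initial components: {0,1,2,3,4,5,6,7}
Adding edge (3,7): both already in same component {0,1,2,3,4,5,6,7}. No change.
New components: {0,1,2,3,4,5,6,7}
Are 0 and 5 in the same component? yes

Answer: yes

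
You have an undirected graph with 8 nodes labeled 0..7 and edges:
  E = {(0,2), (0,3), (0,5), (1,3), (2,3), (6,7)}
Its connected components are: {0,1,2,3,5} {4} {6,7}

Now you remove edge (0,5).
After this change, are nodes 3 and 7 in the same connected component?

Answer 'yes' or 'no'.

Answer: no

Derivation:
Initial components: {0,1,2,3,5} {4} {6,7}
Removing edge (0,5): it was a bridge — component count 3 -> 4.
New components: {0,1,2,3} {4} {5} {6,7}
Are 3 and 7 in the same component? no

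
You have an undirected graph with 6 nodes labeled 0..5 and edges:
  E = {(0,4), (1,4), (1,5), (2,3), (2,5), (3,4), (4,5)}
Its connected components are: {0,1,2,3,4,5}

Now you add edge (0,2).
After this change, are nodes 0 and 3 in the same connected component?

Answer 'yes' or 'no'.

Answer: yes

Derivation:
Initial components: {0,1,2,3,4,5}
Adding edge (0,2): both already in same component {0,1,2,3,4,5}. No change.
New components: {0,1,2,3,4,5}
Are 0 and 3 in the same component? yes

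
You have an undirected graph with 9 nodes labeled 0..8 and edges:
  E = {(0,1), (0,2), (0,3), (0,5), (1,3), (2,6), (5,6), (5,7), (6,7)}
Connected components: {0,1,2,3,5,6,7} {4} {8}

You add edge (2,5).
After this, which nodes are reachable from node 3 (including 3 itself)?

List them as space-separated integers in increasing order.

Answer: 0 1 2 3 5 6 7

Derivation:
Before: nodes reachable from 3: {0,1,2,3,5,6,7}
Adding (2,5): both endpoints already in same component. Reachability from 3 unchanged.
After: nodes reachable from 3: {0,1,2,3,5,6,7}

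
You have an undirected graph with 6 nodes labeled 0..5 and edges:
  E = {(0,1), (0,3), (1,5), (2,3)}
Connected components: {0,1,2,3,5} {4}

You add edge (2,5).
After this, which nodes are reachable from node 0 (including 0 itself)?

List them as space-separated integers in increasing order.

Before: nodes reachable from 0: {0,1,2,3,5}
Adding (2,5): both endpoints already in same component. Reachability from 0 unchanged.
After: nodes reachable from 0: {0,1,2,3,5}

Answer: 0 1 2 3 5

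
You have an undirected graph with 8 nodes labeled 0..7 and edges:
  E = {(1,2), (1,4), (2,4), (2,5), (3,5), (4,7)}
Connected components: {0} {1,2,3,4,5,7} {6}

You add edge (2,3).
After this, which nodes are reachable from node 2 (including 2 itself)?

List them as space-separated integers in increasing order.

Answer: 1 2 3 4 5 7

Derivation:
Before: nodes reachable from 2: {1,2,3,4,5,7}
Adding (2,3): both endpoints already in same component. Reachability from 2 unchanged.
After: nodes reachable from 2: {1,2,3,4,5,7}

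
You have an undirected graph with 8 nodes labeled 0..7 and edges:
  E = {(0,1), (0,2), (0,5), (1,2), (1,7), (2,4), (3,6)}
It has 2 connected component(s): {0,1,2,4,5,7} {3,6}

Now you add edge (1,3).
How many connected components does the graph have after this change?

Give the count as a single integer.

Initial component count: 2
Add (1,3): merges two components. Count decreases: 2 -> 1.
New component count: 1

Answer: 1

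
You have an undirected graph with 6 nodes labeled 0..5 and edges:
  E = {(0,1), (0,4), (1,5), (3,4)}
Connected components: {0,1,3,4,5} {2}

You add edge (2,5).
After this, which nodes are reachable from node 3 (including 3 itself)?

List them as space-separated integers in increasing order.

Before: nodes reachable from 3: {0,1,3,4,5}
Adding (2,5): merges 3's component with another. Reachability grows.
After: nodes reachable from 3: {0,1,2,3,4,5}

Answer: 0 1 2 3 4 5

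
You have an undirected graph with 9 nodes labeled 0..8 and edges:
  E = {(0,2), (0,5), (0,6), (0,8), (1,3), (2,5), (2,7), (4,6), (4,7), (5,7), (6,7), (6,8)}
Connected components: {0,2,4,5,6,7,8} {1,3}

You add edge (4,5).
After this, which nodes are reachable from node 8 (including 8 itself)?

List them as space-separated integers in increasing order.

Answer: 0 2 4 5 6 7 8

Derivation:
Before: nodes reachable from 8: {0,2,4,5,6,7,8}
Adding (4,5): both endpoints already in same component. Reachability from 8 unchanged.
After: nodes reachable from 8: {0,2,4,5,6,7,8}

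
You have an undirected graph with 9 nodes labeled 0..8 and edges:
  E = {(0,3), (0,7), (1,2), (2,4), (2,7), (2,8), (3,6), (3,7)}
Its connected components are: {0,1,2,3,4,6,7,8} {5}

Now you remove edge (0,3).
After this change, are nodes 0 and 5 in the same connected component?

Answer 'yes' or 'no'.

Initial components: {0,1,2,3,4,6,7,8} {5}
Removing edge (0,3): not a bridge — component count unchanged at 2.
New components: {0,1,2,3,4,6,7,8} {5}
Are 0 and 5 in the same component? no

Answer: no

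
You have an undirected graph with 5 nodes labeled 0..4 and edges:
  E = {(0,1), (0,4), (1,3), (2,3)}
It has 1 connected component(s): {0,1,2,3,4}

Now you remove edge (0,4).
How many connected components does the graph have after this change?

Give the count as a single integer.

Answer: 2

Derivation:
Initial component count: 1
Remove (0,4): it was a bridge. Count increases: 1 -> 2.
  After removal, components: {0,1,2,3} {4}
New component count: 2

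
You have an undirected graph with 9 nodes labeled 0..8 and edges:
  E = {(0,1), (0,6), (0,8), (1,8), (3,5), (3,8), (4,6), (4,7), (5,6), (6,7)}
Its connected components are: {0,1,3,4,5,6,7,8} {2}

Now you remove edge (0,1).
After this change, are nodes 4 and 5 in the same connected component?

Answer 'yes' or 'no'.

Answer: yes

Derivation:
Initial components: {0,1,3,4,5,6,7,8} {2}
Removing edge (0,1): not a bridge — component count unchanged at 2.
New components: {0,1,3,4,5,6,7,8} {2}
Are 4 and 5 in the same component? yes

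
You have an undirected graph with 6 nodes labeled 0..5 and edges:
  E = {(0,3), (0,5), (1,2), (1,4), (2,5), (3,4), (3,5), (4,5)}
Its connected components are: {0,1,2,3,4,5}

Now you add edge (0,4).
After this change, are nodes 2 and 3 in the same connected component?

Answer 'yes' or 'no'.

Initial components: {0,1,2,3,4,5}
Adding edge (0,4): both already in same component {0,1,2,3,4,5}. No change.
New components: {0,1,2,3,4,5}
Are 2 and 3 in the same component? yes

Answer: yes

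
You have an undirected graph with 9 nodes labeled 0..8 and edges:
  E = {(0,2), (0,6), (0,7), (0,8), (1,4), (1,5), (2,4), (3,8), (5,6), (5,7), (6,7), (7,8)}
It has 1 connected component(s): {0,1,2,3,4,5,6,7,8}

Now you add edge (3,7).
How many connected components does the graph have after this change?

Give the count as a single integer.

Answer: 1

Derivation:
Initial component count: 1
Add (3,7): endpoints already in same component. Count unchanged: 1.
New component count: 1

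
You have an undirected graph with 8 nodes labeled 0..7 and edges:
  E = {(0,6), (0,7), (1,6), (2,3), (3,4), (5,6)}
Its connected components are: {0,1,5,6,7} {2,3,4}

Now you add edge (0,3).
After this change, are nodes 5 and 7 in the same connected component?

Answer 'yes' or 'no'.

Answer: yes

Derivation:
Initial components: {0,1,5,6,7} {2,3,4}
Adding edge (0,3): merges {0,1,5,6,7} and {2,3,4}.
New components: {0,1,2,3,4,5,6,7}
Are 5 and 7 in the same component? yes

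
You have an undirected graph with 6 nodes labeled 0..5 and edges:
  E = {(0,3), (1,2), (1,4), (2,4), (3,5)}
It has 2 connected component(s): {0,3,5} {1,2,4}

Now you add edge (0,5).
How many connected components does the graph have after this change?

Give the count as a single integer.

Answer: 2

Derivation:
Initial component count: 2
Add (0,5): endpoints already in same component. Count unchanged: 2.
New component count: 2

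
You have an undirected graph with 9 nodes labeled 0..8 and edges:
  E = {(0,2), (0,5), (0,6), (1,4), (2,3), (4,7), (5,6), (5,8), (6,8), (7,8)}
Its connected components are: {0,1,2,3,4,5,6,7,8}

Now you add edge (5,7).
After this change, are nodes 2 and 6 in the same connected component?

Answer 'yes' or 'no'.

Answer: yes

Derivation:
Initial components: {0,1,2,3,4,5,6,7,8}
Adding edge (5,7): both already in same component {0,1,2,3,4,5,6,7,8}. No change.
New components: {0,1,2,3,4,5,6,7,8}
Are 2 and 6 in the same component? yes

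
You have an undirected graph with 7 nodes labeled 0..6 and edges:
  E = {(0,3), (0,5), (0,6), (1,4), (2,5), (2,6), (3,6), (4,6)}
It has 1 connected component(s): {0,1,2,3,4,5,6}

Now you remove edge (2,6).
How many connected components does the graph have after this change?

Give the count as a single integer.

Answer: 1

Derivation:
Initial component count: 1
Remove (2,6): not a bridge. Count unchanged: 1.
  After removal, components: {0,1,2,3,4,5,6}
New component count: 1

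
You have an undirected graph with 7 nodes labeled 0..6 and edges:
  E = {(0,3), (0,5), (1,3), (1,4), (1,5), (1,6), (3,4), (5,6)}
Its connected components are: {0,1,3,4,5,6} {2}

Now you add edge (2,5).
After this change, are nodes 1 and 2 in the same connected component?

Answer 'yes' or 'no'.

Answer: yes

Derivation:
Initial components: {0,1,3,4,5,6} {2}
Adding edge (2,5): merges {2} and {0,1,3,4,5,6}.
New components: {0,1,2,3,4,5,6}
Are 1 and 2 in the same component? yes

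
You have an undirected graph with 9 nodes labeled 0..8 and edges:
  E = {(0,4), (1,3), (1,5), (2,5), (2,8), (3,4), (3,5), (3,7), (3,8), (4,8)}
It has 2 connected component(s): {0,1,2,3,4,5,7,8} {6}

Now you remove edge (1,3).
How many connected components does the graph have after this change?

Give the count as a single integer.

Answer: 2

Derivation:
Initial component count: 2
Remove (1,3): not a bridge. Count unchanged: 2.
  After removal, components: {0,1,2,3,4,5,7,8} {6}
New component count: 2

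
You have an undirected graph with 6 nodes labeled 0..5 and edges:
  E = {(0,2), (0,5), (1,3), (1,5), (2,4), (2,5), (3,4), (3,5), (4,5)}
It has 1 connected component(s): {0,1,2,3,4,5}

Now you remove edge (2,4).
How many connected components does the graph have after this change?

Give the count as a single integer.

Answer: 1

Derivation:
Initial component count: 1
Remove (2,4): not a bridge. Count unchanged: 1.
  After removal, components: {0,1,2,3,4,5}
New component count: 1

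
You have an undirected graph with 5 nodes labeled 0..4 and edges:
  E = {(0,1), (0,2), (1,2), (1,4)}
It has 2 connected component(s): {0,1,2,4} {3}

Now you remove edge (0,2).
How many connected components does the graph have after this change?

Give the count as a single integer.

Answer: 2

Derivation:
Initial component count: 2
Remove (0,2): not a bridge. Count unchanged: 2.
  After removal, components: {0,1,2,4} {3}
New component count: 2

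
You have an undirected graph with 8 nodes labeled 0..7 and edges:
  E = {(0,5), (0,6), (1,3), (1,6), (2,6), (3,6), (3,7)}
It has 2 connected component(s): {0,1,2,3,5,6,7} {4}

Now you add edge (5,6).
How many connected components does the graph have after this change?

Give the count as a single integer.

Initial component count: 2
Add (5,6): endpoints already in same component. Count unchanged: 2.
New component count: 2

Answer: 2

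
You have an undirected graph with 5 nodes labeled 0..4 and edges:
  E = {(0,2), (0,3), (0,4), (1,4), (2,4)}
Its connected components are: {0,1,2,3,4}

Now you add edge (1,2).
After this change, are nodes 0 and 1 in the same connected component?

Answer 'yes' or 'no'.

Answer: yes

Derivation:
Initial components: {0,1,2,3,4}
Adding edge (1,2): both already in same component {0,1,2,3,4}. No change.
New components: {0,1,2,3,4}
Are 0 and 1 in the same component? yes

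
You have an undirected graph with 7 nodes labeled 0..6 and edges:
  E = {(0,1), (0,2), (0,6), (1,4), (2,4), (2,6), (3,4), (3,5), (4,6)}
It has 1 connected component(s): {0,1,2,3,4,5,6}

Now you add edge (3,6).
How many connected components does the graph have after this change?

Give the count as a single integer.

Answer: 1

Derivation:
Initial component count: 1
Add (3,6): endpoints already in same component. Count unchanged: 1.
New component count: 1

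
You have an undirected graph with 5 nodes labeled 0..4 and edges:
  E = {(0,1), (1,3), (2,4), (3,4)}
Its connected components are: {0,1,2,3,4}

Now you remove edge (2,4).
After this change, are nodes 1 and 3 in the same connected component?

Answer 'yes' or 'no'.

Answer: yes

Derivation:
Initial components: {0,1,2,3,4}
Removing edge (2,4): it was a bridge — component count 1 -> 2.
New components: {0,1,3,4} {2}
Are 1 and 3 in the same component? yes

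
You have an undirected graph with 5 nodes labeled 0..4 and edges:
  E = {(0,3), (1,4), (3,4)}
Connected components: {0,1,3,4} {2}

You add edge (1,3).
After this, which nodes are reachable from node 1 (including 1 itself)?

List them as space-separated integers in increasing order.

Answer: 0 1 3 4

Derivation:
Before: nodes reachable from 1: {0,1,3,4}
Adding (1,3): both endpoints already in same component. Reachability from 1 unchanged.
After: nodes reachable from 1: {0,1,3,4}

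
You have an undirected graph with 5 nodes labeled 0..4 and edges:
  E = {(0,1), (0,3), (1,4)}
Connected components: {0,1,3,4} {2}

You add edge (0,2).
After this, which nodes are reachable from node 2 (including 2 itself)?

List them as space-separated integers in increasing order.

Answer: 0 1 2 3 4

Derivation:
Before: nodes reachable from 2: {2}
Adding (0,2): merges 2's component with another. Reachability grows.
After: nodes reachable from 2: {0,1,2,3,4}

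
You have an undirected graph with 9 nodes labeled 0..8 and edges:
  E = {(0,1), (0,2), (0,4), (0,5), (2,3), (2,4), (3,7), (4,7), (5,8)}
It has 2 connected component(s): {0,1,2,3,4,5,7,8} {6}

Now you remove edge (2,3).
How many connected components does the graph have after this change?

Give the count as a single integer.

Initial component count: 2
Remove (2,3): not a bridge. Count unchanged: 2.
  After removal, components: {0,1,2,3,4,5,7,8} {6}
New component count: 2

Answer: 2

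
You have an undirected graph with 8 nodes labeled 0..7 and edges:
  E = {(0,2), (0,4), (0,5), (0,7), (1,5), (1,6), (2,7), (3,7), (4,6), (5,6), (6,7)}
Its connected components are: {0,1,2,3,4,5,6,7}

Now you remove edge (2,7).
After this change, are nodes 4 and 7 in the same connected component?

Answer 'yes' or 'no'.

Answer: yes

Derivation:
Initial components: {0,1,2,3,4,5,6,7}
Removing edge (2,7): not a bridge — component count unchanged at 1.
New components: {0,1,2,3,4,5,6,7}
Are 4 and 7 in the same component? yes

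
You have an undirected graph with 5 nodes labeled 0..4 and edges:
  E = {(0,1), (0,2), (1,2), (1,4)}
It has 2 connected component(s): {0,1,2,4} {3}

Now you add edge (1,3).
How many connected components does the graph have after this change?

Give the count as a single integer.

Initial component count: 2
Add (1,3): merges two components. Count decreases: 2 -> 1.
New component count: 1

Answer: 1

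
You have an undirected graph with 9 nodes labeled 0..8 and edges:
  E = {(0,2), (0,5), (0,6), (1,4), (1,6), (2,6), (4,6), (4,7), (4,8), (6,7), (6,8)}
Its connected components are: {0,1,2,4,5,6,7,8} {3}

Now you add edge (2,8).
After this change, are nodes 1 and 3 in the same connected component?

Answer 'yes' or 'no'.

Answer: no

Derivation:
Initial components: {0,1,2,4,5,6,7,8} {3}
Adding edge (2,8): both already in same component {0,1,2,4,5,6,7,8}. No change.
New components: {0,1,2,4,5,6,7,8} {3}
Are 1 and 3 in the same component? no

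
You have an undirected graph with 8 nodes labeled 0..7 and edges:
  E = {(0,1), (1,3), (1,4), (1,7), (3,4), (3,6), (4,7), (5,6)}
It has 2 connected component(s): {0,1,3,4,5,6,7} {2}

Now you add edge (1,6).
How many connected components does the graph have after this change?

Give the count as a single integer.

Answer: 2

Derivation:
Initial component count: 2
Add (1,6): endpoints already in same component. Count unchanged: 2.
New component count: 2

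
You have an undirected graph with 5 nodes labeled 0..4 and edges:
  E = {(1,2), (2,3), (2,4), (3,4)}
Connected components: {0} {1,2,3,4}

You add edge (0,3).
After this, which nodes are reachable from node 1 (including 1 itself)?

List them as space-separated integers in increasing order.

Before: nodes reachable from 1: {1,2,3,4}
Adding (0,3): merges 1's component with another. Reachability grows.
After: nodes reachable from 1: {0,1,2,3,4}

Answer: 0 1 2 3 4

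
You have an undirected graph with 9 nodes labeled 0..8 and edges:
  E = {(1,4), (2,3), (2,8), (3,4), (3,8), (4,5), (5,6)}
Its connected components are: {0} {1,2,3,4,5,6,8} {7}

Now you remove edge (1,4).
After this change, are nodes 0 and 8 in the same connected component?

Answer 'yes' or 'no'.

Initial components: {0} {1,2,3,4,5,6,8} {7}
Removing edge (1,4): it was a bridge — component count 3 -> 4.
New components: {0} {1} {2,3,4,5,6,8} {7}
Are 0 and 8 in the same component? no

Answer: no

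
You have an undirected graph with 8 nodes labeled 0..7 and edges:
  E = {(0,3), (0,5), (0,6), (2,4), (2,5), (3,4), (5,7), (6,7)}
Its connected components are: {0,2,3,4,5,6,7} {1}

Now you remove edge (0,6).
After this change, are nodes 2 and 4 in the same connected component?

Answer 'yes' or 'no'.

Answer: yes

Derivation:
Initial components: {0,2,3,4,5,6,7} {1}
Removing edge (0,6): not a bridge — component count unchanged at 2.
New components: {0,2,3,4,5,6,7} {1}
Are 2 and 4 in the same component? yes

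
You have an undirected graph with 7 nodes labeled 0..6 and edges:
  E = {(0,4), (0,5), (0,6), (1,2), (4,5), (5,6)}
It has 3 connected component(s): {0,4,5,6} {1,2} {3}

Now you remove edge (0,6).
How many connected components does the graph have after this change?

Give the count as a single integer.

Answer: 3

Derivation:
Initial component count: 3
Remove (0,6): not a bridge. Count unchanged: 3.
  After removal, components: {0,4,5,6} {1,2} {3}
New component count: 3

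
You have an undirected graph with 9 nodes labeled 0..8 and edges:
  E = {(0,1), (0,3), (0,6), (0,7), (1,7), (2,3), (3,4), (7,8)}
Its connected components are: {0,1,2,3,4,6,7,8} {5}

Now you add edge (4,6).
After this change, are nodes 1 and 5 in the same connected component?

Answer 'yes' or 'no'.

Answer: no

Derivation:
Initial components: {0,1,2,3,4,6,7,8} {5}
Adding edge (4,6): both already in same component {0,1,2,3,4,6,7,8}. No change.
New components: {0,1,2,3,4,6,7,8} {5}
Are 1 and 5 in the same component? no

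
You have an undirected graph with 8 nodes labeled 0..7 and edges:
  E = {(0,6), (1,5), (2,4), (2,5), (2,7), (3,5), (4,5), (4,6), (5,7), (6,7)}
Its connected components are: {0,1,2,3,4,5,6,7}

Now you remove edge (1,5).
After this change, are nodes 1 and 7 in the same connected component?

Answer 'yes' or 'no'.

Answer: no

Derivation:
Initial components: {0,1,2,3,4,5,6,7}
Removing edge (1,5): it was a bridge — component count 1 -> 2.
New components: {0,2,3,4,5,6,7} {1}
Are 1 and 7 in the same component? no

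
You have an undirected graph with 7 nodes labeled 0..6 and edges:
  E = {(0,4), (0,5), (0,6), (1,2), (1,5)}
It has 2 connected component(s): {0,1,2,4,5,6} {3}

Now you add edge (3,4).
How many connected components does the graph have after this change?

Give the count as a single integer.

Answer: 1

Derivation:
Initial component count: 2
Add (3,4): merges two components. Count decreases: 2 -> 1.
New component count: 1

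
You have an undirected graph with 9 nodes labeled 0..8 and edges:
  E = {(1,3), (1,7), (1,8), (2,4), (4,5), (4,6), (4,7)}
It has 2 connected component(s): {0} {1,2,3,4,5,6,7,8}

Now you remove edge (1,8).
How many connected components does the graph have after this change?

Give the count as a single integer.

Initial component count: 2
Remove (1,8): it was a bridge. Count increases: 2 -> 3.
  After removal, components: {0} {1,2,3,4,5,6,7} {8}
New component count: 3

Answer: 3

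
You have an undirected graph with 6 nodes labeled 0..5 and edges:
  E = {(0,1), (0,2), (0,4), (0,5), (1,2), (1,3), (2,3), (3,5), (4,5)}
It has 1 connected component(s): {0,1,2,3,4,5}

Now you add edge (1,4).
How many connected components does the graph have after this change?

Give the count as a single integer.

Answer: 1

Derivation:
Initial component count: 1
Add (1,4): endpoints already in same component. Count unchanged: 1.
New component count: 1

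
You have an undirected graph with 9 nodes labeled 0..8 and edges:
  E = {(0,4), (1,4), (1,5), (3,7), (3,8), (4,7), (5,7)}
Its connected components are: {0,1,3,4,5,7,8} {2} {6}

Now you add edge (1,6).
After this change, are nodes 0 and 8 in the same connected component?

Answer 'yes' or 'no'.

Answer: yes

Derivation:
Initial components: {0,1,3,4,5,7,8} {2} {6}
Adding edge (1,6): merges {0,1,3,4,5,7,8} and {6}.
New components: {0,1,3,4,5,6,7,8} {2}
Are 0 and 8 in the same component? yes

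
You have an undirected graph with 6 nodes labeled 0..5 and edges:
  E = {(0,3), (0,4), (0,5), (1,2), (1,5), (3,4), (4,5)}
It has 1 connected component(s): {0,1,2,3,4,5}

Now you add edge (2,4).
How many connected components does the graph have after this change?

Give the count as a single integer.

Answer: 1

Derivation:
Initial component count: 1
Add (2,4): endpoints already in same component. Count unchanged: 1.
New component count: 1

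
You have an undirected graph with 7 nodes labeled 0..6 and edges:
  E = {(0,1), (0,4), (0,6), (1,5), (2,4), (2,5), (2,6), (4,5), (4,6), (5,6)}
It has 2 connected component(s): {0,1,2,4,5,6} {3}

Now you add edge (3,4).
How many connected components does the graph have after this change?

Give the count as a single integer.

Answer: 1

Derivation:
Initial component count: 2
Add (3,4): merges two components. Count decreases: 2 -> 1.
New component count: 1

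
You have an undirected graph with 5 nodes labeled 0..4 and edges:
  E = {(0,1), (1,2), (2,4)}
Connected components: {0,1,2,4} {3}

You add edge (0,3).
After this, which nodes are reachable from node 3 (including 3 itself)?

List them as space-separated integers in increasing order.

Before: nodes reachable from 3: {3}
Adding (0,3): merges 3's component with another. Reachability grows.
After: nodes reachable from 3: {0,1,2,3,4}

Answer: 0 1 2 3 4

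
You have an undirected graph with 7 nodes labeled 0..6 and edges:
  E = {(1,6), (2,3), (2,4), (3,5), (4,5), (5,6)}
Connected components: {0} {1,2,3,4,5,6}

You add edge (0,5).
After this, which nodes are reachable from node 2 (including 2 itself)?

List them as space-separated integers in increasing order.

Answer: 0 1 2 3 4 5 6

Derivation:
Before: nodes reachable from 2: {1,2,3,4,5,6}
Adding (0,5): merges 2's component with another. Reachability grows.
After: nodes reachable from 2: {0,1,2,3,4,5,6}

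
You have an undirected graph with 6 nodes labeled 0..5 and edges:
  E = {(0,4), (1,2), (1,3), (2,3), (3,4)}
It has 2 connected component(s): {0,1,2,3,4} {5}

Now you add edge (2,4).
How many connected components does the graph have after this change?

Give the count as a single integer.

Answer: 2

Derivation:
Initial component count: 2
Add (2,4): endpoints already in same component. Count unchanged: 2.
New component count: 2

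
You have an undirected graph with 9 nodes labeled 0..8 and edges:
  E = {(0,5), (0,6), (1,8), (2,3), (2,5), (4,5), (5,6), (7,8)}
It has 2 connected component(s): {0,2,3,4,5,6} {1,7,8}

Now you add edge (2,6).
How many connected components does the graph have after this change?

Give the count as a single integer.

Initial component count: 2
Add (2,6): endpoints already in same component. Count unchanged: 2.
New component count: 2

Answer: 2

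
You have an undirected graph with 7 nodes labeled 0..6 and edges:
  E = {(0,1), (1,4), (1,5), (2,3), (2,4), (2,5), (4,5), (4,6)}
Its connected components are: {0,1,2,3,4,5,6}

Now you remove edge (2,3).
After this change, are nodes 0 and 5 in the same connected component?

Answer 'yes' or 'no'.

Answer: yes

Derivation:
Initial components: {0,1,2,3,4,5,6}
Removing edge (2,3): it was a bridge — component count 1 -> 2.
New components: {0,1,2,4,5,6} {3}
Are 0 and 5 in the same component? yes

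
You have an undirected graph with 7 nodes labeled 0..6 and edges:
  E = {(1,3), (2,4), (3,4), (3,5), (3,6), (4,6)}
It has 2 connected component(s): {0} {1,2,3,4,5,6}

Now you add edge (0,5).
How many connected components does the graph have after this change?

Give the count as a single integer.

Answer: 1

Derivation:
Initial component count: 2
Add (0,5): merges two components. Count decreases: 2 -> 1.
New component count: 1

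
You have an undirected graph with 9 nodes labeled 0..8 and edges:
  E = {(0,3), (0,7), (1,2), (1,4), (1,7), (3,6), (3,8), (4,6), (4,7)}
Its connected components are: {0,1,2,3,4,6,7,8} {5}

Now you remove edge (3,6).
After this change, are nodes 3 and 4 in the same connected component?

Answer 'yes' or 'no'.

Answer: yes

Derivation:
Initial components: {0,1,2,3,4,6,7,8} {5}
Removing edge (3,6): not a bridge — component count unchanged at 2.
New components: {0,1,2,3,4,6,7,8} {5}
Are 3 and 4 in the same component? yes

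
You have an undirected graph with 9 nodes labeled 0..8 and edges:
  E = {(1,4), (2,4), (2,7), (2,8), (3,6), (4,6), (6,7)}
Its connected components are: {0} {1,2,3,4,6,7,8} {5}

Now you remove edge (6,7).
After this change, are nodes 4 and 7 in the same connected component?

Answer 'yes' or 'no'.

Answer: yes

Derivation:
Initial components: {0} {1,2,3,4,6,7,8} {5}
Removing edge (6,7): not a bridge — component count unchanged at 3.
New components: {0} {1,2,3,4,6,7,8} {5}
Are 4 and 7 in the same component? yes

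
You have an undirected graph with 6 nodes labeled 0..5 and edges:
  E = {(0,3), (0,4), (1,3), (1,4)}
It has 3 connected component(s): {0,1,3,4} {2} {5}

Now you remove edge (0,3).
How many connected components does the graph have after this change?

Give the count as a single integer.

Answer: 3

Derivation:
Initial component count: 3
Remove (0,3): not a bridge. Count unchanged: 3.
  After removal, components: {0,1,3,4} {2} {5}
New component count: 3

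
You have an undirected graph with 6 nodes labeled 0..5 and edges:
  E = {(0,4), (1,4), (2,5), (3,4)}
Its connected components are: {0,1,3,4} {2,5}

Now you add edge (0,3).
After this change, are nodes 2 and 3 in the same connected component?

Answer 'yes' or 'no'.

Answer: no

Derivation:
Initial components: {0,1,3,4} {2,5}
Adding edge (0,3): both already in same component {0,1,3,4}. No change.
New components: {0,1,3,4} {2,5}
Are 2 and 3 in the same component? no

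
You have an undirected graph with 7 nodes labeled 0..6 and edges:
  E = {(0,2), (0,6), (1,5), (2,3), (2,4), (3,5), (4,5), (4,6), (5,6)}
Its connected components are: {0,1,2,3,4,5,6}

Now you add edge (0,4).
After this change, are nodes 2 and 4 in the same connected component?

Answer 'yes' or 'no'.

Initial components: {0,1,2,3,4,5,6}
Adding edge (0,4): both already in same component {0,1,2,3,4,5,6}. No change.
New components: {0,1,2,3,4,5,6}
Are 2 and 4 in the same component? yes

Answer: yes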